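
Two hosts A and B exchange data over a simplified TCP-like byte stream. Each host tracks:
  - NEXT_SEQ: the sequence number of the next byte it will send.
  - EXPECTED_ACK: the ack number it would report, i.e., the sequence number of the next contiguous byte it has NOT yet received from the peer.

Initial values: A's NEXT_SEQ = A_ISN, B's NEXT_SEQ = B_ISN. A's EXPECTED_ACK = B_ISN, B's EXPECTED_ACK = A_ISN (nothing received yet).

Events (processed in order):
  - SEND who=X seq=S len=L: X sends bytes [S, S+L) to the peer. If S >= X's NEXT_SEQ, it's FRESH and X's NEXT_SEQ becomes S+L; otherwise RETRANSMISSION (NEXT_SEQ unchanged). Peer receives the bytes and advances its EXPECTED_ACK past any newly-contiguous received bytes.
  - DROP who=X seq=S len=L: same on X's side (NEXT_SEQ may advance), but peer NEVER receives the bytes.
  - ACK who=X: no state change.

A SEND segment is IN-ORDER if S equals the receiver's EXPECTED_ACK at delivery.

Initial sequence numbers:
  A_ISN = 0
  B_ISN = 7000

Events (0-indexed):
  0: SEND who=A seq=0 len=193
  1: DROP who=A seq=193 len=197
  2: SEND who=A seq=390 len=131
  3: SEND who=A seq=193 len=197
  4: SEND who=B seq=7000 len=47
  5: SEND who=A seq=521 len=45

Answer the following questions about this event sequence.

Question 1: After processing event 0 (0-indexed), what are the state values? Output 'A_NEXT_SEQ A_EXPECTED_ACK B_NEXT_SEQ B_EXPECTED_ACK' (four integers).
After event 0: A_seq=193 A_ack=7000 B_seq=7000 B_ack=193

193 7000 7000 193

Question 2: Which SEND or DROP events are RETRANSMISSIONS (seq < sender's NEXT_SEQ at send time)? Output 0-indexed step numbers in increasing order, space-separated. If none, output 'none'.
Answer: 3

Derivation:
Step 0: SEND seq=0 -> fresh
Step 1: DROP seq=193 -> fresh
Step 2: SEND seq=390 -> fresh
Step 3: SEND seq=193 -> retransmit
Step 4: SEND seq=7000 -> fresh
Step 5: SEND seq=521 -> fresh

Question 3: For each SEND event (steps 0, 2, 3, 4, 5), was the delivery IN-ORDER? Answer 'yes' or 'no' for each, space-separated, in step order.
Step 0: SEND seq=0 -> in-order
Step 2: SEND seq=390 -> out-of-order
Step 3: SEND seq=193 -> in-order
Step 4: SEND seq=7000 -> in-order
Step 5: SEND seq=521 -> in-order

Answer: yes no yes yes yes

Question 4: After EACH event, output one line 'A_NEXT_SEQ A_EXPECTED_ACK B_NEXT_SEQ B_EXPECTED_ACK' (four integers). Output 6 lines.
193 7000 7000 193
390 7000 7000 193
521 7000 7000 193
521 7000 7000 521
521 7047 7047 521
566 7047 7047 566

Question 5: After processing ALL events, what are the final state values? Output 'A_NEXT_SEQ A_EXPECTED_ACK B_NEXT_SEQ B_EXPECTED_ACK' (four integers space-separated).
After event 0: A_seq=193 A_ack=7000 B_seq=7000 B_ack=193
After event 1: A_seq=390 A_ack=7000 B_seq=7000 B_ack=193
After event 2: A_seq=521 A_ack=7000 B_seq=7000 B_ack=193
After event 3: A_seq=521 A_ack=7000 B_seq=7000 B_ack=521
After event 4: A_seq=521 A_ack=7047 B_seq=7047 B_ack=521
After event 5: A_seq=566 A_ack=7047 B_seq=7047 B_ack=566

Answer: 566 7047 7047 566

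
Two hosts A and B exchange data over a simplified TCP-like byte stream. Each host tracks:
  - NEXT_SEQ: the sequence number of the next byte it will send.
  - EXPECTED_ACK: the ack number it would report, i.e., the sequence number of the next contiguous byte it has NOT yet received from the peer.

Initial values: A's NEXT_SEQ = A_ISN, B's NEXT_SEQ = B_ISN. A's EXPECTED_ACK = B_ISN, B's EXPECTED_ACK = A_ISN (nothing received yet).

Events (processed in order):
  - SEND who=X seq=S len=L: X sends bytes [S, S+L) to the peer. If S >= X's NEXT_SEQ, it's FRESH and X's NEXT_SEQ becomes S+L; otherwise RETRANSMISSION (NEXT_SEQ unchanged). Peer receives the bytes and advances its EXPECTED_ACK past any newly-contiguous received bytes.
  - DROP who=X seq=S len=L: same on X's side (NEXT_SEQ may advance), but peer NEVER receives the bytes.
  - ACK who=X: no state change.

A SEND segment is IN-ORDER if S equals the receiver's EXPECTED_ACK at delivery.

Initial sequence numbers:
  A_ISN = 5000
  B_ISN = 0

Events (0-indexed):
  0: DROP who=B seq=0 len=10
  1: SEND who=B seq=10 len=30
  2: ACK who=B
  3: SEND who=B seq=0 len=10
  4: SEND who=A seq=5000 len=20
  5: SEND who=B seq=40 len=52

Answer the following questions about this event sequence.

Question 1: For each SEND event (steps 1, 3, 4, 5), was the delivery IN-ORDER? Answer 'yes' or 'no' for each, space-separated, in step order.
Answer: no yes yes yes

Derivation:
Step 1: SEND seq=10 -> out-of-order
Step 3: SEND seq=0 -> in-order
Step 4: SEND seq=5000 -> in-order
Step 5: SEND seq=40 -> in-order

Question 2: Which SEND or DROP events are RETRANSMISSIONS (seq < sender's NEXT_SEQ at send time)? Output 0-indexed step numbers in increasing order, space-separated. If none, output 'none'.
Answer: 3

Derivation:
Step 0: DROP seq=0 -> fresh
Step 1: SEND seq=10 -> fresh
Step 3: SEND seq=0 -> retransmit
Step 4: SEND seq=5000 -> fresh
Step 5: SEND seq=40 -> fresh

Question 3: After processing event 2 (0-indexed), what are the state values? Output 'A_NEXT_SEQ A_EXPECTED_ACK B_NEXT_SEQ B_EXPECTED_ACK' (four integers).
After event 0: A_seq=5000 A_ack=0 B_seq=10 B_ack=5000
After event 1: A_seq=5000 A_ack=0 B_seq=40 B_ack=5000
After event 2: A_seq=5000 A_ack=0 B_seq=40 B_ack=5000

5000 0 40 5000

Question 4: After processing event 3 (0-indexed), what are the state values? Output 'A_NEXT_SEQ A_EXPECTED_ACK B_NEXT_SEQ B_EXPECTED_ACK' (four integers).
After event 0: A_seq=5000 A_ack=0 B_seq=10 B_ack=5000
After event 1: A_seq=5000 A_ack=0 B_seq=40 B_ack=5000
After event 2: A_seq=5000 A_ack=0 B_seq=40 B_ack=5000
After event 3: A_seq=5000 A_ack=40 B_seq=40 B_ack=5000

5000 40 40 5000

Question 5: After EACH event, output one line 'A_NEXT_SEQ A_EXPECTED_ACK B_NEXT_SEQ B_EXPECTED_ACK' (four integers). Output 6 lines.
5000 0 10 5000
5000 0 40 5000
5000 0 40 5000
5000 40 40 5000
5020 40 40 5020
5020 92 92 5020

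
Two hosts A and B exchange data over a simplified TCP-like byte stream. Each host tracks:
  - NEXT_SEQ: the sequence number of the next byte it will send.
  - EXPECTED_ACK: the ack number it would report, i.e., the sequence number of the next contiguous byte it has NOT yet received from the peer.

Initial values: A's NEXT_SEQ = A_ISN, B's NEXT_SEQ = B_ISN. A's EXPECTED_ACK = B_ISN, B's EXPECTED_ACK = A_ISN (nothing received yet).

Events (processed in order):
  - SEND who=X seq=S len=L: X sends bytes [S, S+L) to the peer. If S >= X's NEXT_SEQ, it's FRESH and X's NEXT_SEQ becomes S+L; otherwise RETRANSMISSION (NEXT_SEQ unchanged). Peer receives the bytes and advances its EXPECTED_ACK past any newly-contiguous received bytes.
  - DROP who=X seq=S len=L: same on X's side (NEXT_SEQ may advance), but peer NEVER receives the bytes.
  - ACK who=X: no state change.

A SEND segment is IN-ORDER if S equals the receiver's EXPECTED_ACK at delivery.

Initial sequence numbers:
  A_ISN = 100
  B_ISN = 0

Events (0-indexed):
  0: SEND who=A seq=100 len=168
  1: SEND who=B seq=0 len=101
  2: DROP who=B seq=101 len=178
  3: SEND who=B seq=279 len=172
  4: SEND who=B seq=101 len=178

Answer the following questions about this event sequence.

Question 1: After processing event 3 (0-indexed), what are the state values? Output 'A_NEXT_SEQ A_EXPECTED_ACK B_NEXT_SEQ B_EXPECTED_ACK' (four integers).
After event 0: A_seq=268 A_ack=0 B_seq=0 B_ack=268
After event 1: A_seq=268 A_ack=101 B_seq=101 B_ack=268
After event 2: A_seq=268 A_ack=101 B_seq=279 B_ack=268
After event 3: A_seq=268 A_ack=101 B_seq=451 B_ack=268

268 101 451 268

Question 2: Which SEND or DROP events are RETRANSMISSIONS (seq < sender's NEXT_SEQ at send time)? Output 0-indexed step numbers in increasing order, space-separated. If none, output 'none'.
Step 0: SEND seq=100 -> fresh
Step 1: SEND seq=0 -> fresh
Step 2: DROP seq=101 -> fresh
Step 3: SEND seq=279 -> fresh
Step 4: SEND seq=101 -> retransmit

Answer: 4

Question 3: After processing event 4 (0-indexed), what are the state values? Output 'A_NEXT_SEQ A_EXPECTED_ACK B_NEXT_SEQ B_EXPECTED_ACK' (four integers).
After event 0: A_seq=268 A_ack=0 B_seq=0 B_ack=268
After event 1: A_seq=268 A_ack=101 B_seq=101 B_ack=268
After event 2: A_seq=268 A_ack=101 B_seq=279 B_ack=268
After event 3: A_seq=268 A_ack=101 B_seq=451 B_ack=268
After event 4: A_seq=268 A_ack=451 B_seq=451 B_ack=268

268 451 451 268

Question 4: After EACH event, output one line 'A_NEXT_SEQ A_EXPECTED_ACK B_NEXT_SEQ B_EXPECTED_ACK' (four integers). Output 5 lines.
268 0 0 268
268 101 101 268
268 101 279 268
268 101 451 268
268 451 451 268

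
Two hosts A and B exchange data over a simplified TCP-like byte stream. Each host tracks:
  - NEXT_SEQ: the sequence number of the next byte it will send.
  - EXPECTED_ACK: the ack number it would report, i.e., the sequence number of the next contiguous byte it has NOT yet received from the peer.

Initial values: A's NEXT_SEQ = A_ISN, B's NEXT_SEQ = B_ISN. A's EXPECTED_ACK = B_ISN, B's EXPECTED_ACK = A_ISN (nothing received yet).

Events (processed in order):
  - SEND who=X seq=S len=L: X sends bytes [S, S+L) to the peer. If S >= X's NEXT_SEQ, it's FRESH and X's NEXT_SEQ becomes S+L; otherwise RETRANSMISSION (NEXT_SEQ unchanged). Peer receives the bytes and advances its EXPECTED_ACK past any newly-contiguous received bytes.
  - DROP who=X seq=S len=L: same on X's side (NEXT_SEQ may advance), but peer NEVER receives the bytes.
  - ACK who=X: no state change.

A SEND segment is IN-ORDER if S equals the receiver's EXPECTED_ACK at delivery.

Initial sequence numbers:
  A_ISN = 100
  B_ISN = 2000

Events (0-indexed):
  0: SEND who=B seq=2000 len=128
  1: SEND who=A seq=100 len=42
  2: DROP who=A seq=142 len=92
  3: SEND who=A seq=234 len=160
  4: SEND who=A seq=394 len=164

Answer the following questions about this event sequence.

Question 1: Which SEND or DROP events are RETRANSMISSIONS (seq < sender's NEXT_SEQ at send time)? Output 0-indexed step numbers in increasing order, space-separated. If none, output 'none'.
Step 0: SEND seq=2000 -> fresh
Step 1: SEND seq=100 -> fresh
Step 2: DROP seq=142 -> fresh
Step 3: SEND seq=234 -> fresh
Step 4: SEND seq=394 -> fresh

Answer: none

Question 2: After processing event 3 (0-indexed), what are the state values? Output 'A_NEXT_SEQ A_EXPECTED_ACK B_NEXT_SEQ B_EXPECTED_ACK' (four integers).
After event 0: A_seq=100 A_ack=2128 B_seq=2128 B_ack=100
After event 1: A_seq=142 A_ack=2128 B_seq=2128 B_ack=142
After event 2: A_seq=234 A_ack=2128 B_seq=2128 B_ack=142
After event 3: A_seq=394 A_ack=2128 B_seq=2128 B_ack=142

394 2128 2128 142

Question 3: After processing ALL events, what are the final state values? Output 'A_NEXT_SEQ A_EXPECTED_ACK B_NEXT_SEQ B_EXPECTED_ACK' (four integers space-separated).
After event 0: A_seq=100 A_ack=2128 B_seq=2128 B_ack=100
After event 1: A_seq=142 A_ack=2128 B_seq=2128 B_ack=142
After event 2: A_seq=234 A_ack=2128 B_seq=2128 B_ack=142
After event 3: A_seq=394 A_ack=2128 B_seq=2128 B_ack=142
After event 4: A_seq=558 A_ack=2128 B_seq=2128 B_ack=142

Answer: 558 2128 2128 142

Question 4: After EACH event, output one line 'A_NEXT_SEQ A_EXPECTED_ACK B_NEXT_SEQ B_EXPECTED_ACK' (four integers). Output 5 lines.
100 2128 2128 100
142 2128 2128 142
234 2128 2128 142
394 2128 2128 142
558 2128 2128 142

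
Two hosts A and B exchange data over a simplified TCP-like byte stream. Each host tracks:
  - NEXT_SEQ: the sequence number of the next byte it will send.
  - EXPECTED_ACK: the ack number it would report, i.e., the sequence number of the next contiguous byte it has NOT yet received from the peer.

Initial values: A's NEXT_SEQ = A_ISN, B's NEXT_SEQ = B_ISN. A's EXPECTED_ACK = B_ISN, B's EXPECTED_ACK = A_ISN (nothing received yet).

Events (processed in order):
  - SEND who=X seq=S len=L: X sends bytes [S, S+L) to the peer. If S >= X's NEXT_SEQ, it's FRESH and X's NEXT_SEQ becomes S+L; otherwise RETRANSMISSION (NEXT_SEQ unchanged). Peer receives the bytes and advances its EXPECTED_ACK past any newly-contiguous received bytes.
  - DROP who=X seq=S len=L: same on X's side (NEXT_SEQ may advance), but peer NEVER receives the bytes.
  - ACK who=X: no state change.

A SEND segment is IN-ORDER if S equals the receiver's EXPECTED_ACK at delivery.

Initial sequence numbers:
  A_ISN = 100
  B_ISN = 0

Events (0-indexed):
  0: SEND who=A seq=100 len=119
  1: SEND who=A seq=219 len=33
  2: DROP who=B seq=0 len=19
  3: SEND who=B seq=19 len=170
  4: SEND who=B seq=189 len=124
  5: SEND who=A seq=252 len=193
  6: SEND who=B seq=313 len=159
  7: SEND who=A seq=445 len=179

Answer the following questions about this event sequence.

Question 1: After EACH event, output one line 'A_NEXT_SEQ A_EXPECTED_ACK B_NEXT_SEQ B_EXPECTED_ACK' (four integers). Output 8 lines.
219 0 0 219
252 0 0 252
252 0 19 252
252 0 189 252
252 0 313 252
445 0 313 445
445 0 472 445
624 0 472 624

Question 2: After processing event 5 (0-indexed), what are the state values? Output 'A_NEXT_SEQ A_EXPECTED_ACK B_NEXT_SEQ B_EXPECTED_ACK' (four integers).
After event 0: A_seq=219 A_ack=0 B_seq=0 B_ack=219
After event 1: A_seq=252 A_ack=0 B_seq=0 B_ack=252
After event 2: A_seq=252 A_ack=0 B_seq=19 B_ack=252
After event 3: A_seq=252 A_ack=0 B_seq=189 B_ack=252
After event 4: A_seq=252 A_ack=0 B_seq=313 B_ack=252
After event 5: A_seq=445 A_ack=0 B_seq=313 B_ack=445

445 0 313 445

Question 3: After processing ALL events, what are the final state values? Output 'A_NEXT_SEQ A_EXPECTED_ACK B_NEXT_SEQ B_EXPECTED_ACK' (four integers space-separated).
After event 0: A_seq=219 A_ack=0 B_seq=0 B_ack=219
After event 1: A_seq=252 A_ack=0 B_seq=0 B_ack=252
After event 2: A_seq=252 A_ack=0 B_seq=19 B_ack=252
After event 3: A_seq=252 A_ack=0 B_seq=189 B_ack=252
After event 4: A_seq=252 A_ack=0 B_seq=313 B_ack=252
After event 5: A_seq=445 A_ack=0 B_seq=313 B_ack=445
After event 6: A_seq=445 A_ack=0 B_seq=472 B_ack=445
After event 7: A_seq=624 A_ack=0 B_seq=472 B_ack=624

Answer: 624 0 472 624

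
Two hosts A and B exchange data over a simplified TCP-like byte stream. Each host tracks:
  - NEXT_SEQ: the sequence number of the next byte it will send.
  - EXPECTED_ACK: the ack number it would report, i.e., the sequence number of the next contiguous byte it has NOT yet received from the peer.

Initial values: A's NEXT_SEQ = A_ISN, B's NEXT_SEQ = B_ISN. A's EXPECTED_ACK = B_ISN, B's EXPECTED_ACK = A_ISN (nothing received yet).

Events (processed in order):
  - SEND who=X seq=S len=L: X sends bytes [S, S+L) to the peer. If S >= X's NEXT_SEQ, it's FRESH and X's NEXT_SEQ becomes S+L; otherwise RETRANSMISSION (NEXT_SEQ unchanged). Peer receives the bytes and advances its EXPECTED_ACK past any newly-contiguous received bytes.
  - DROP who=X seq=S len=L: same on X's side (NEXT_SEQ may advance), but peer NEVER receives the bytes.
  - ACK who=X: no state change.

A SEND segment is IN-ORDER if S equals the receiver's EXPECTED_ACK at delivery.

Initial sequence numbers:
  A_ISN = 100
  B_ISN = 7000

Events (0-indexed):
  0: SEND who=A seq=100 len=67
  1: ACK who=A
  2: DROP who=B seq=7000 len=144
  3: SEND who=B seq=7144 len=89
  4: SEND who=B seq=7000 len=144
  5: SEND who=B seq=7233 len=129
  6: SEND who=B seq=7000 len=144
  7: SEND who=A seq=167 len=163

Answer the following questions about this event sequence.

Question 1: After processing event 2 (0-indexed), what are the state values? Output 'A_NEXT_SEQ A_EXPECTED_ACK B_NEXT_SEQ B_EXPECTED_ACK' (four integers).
After event 0: A_seq=167 A_ack=7000 B_seq=7000 B_ack=167
After event 1: A_seq=167 A_ack=7000 B_seq=7000 B_ack=167
After event 2: A_seq=167 A_ack=7000 B_seq=7144 B_ack=167

167 7000 7144 167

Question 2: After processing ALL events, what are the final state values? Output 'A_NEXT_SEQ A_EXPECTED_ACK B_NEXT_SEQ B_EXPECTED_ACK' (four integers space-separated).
After event 0: A_seq=167 A_ack=7000 B_seq=7000 B_ack=167
After event 1: A_seq=167 A_ack=7000 B_seq=7000 B_ack=167
After event 2: A_seq=167 A_ack=7000 B_seq=7144 B_ack=167
After event 3: A_seq=167 A_ack=7000 B_seq=7233 B_ack=167
After event 4: A_seq=167 A_ack=7233 B_seq=7233 B_ack=167
After event 5: A_seq=167 A_ack=7362 B_seq=7362 B_ack=167
After event 6: A_seq=167 A_ack=7362 B_seq=7362 B_ack=167
After event 7: A_seq=330 A_ack=7362 B_seq=7362 B_ack=330

Answer: 330 7362 7362 330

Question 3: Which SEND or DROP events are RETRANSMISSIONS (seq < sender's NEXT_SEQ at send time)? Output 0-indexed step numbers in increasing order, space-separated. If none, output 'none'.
Answer: 4 6

Derivation:
Step 0: SEND seq=100 -> fresh
Step 2: DROP seq=7000 -> fresh
Step 3: SEND seq=7144 -> fresh
Step 4: SEND seq=7000 -> retransmit
Step 5: SEND seq=7233 -> fresh
Step 6: SEND seq=7000 -> retransmit
Step 7: SEND seq=167 -> fresh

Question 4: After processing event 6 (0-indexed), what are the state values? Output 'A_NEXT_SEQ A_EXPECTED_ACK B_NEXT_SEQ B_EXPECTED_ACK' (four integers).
After event 0: A_seq=167 A_ack=7000 B_seq=7000 B_ack=167
After event 1: A_seq=167 A_ack=7000 B_seq=7000 B_ack=167
After event 2: A_seq=167 A_ack=7000 B_seq=7144 B_ack=167
After event 3: A_seq=167 A_ack=7000 B_seq=7233 B_ack=167
After event 4: A_seq=167 A_ack=7233 B_seq=7233 B_ack=167
After event 5: A_seq=167 A_ack=7362 B_seq=7362 B_ack=167
After event 6: A_seq=167 A_ack=7362 B_seq=7362 B_ack=167

167 7362 7362 167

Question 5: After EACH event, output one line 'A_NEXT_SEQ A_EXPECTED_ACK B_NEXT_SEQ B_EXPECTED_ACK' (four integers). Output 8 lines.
167 7000 7000 167
167 7000 7000 167
167 7000 7144 167
167 7000 7233 167
167 7233 7233 167
167 7362 7362 167
167 7362 7362 167
330 7362 7362 330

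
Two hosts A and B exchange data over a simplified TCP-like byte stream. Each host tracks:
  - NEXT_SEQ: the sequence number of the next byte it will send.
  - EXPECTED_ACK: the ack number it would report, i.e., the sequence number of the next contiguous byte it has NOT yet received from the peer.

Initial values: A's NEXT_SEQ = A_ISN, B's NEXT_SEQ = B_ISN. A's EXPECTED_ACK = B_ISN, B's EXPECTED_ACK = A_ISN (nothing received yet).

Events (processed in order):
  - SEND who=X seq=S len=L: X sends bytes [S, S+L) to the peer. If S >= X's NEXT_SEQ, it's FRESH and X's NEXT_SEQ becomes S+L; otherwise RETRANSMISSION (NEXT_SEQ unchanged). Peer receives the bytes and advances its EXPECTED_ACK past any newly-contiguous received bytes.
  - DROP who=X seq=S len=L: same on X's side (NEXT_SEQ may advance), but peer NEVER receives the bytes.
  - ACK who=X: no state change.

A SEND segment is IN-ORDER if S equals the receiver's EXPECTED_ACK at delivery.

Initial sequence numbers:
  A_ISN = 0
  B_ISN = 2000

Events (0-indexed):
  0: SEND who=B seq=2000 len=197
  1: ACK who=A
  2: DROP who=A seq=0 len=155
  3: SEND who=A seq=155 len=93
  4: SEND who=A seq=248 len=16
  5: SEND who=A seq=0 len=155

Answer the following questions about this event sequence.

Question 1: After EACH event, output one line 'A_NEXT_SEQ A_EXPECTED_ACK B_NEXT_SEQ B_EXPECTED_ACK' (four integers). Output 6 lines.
0 2197 2197 0
0 2197 2197 0
155 2197 2197 0
248 2197 2197 0
264 2197 2197 0
264 2197 2197 264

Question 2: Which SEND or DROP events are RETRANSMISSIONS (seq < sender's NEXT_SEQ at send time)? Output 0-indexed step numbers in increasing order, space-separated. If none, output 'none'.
Answer: 5

Derivation:
Step 0: SEND seq=2000 -> fresh
Step 2: DROP seq=0 -> fresh
Step 3: SEND seq=155 -> fresh
Step 4: SEND seq=248 -> fresh
Step 5: SEND seq=0 -> retransmit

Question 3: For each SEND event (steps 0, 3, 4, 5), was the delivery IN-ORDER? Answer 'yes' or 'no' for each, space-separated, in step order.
Step 0: SEND seq=2000 -> in-order
Step 3: SEND seq=155 -> out-of-order
Step 4: SEND seq=248 -> out-of-order
Step 5: SEND seq=0 -> in-order

Answer: yes no no yes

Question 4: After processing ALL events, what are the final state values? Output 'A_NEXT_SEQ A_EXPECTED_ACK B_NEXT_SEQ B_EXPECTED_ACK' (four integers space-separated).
Answer: 264 2197 2197 264

Derivation:
After event 0: A_seq=0 A_ack=2197 B_seq=2197 B_ack=0
After event 1: A_seq=0 A_ack=2197 B_seq=2197 B_ack=0
After event 2: A_seq=155 A_ack=2197 B_seq=2197 B_ack=0
After event 3: A_seq=248 A_ack=2197 B_seq=2197 B_ack=0
After event 4: A_seq=264 A_ack=2197 B_seq=2197 B_ack=0
After event 5: A_seq=264 A_ack=2197 B_seq=2197 B_ack=264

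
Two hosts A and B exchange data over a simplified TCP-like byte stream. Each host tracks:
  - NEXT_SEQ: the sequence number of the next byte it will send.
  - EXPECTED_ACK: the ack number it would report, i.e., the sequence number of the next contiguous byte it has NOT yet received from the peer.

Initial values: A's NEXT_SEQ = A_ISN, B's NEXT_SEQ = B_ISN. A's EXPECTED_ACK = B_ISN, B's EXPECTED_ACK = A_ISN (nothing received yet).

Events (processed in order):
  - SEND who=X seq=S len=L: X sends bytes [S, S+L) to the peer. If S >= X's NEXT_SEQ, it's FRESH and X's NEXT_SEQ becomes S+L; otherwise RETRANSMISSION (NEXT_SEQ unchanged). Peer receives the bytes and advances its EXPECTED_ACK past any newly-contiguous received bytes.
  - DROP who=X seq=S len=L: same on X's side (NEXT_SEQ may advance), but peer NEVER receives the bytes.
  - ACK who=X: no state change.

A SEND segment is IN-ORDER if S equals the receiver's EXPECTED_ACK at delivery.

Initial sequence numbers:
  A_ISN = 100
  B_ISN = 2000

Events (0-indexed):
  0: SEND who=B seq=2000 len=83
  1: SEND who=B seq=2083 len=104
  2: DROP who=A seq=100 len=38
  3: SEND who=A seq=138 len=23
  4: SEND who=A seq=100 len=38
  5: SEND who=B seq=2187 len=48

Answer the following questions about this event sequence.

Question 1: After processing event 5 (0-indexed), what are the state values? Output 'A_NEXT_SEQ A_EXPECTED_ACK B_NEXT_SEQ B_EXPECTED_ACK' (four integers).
After event 0: A_seq=100 A_ack=2083 B_seq=2083 B_ack=100
After event 1: A_seq=100 A_ack=2187 B_seq=2187 B_ack=100
After event 2: A_seq=138 A_ack=2187 B_seq=2187 B_ack=100
After event 3: A_seq=161 A_ack=2187 B_seq=2187 B_ack=100
After event 4: A_seq=161 A_ack=2187 B_seq=2187 B_ack=161
After event 5: A_seq=161 A_ack=2235 B_seq=2235 B_ack=161

161 2235 2235 161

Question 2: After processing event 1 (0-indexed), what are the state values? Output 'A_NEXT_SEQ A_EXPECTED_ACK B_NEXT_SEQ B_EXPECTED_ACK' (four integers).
After event 0: A_seq=100 A_ack=2083 B_seq=2083 B_ack=100
After event 1: A_seq=100 A_ack=2187 B_seq=2187 B_ack=100

100 2187 2187 100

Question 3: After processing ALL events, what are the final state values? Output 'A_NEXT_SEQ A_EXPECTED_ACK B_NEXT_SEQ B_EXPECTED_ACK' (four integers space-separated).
After event 0: A_seq=100 A_ack=2083 B_seq=2083 B_ack=100
After event 1: A_seq=100 A_ack=2187 B_seq=2187 B_ack=100
After event 2: A_seq=138 A_ack=2187 B_seq=2187 B_ack=100
After event 3: A_seq=161 A_ack=2187 B_seq=2187 B_ack=100
After event 4: A_seq=161 A_ack=2187 B_seq=2187 B_ack=161
After event 5: A_seq=161 A_ack=2235 B_seq=2235 B_ack=161

Answer: 161 2235 2235 161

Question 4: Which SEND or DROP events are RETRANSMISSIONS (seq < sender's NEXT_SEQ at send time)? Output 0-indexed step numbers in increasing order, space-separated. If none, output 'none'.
Answer: 4

Derivation:
Step 0: SEND seq=2000 -> fresh
Step 1: SEND seq=2083 -> fresh
Step 2: DROP seq=100 -> fresh
Step 3: SEND seq=138 -> fresh
Step 4: SEND seq=100 -> retransmit
Step 5: SEND seq=2187 -> fresh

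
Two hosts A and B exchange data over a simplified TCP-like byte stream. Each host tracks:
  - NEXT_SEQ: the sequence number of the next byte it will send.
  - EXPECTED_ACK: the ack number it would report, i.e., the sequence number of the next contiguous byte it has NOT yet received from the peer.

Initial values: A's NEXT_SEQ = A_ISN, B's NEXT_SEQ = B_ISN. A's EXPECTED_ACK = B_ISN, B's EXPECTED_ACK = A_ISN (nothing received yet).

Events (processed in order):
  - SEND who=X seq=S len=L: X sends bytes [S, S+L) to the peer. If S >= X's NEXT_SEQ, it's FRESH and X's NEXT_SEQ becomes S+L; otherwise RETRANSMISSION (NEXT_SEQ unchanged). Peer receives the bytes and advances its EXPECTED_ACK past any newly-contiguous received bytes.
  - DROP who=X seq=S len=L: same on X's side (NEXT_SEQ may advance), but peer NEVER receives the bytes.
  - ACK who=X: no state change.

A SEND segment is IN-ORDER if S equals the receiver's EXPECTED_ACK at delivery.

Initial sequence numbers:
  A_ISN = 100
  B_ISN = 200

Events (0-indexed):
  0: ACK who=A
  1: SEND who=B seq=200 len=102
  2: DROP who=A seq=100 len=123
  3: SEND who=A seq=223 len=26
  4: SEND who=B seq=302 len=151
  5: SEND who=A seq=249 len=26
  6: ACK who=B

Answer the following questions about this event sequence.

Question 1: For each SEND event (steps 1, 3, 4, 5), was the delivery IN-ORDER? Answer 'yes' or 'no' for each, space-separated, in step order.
Answer: yes no yes no

Derivation:
Step 1: SEND seq=200 -> in-order
Step 3: SEND seq=223 -> out-of-order
Step 4: SEND seq=302 -> in-order
Step 5: SEND seq=249 -> out-of-order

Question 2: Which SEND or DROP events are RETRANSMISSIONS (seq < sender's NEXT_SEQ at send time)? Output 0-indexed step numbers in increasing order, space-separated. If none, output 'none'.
Step 1: SEND seq=200 -> fresh
Step 2: DROP seq=100 -> fresh
Step 3: SEND seq=223 -> fresh
Step 4: SEND seq=302 -> fresh
Step 5: SEND seq=249 -> fresh

Answer: none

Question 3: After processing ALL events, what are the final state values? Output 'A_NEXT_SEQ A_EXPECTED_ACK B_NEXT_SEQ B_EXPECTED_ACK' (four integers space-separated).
After event 0: A_seq=100 A_ack=200 B_seq=200 B_ack=100
After event 1: A_seq=100 A_ack=302 B_seq=302 B_ack=100
After event 2: A_seq=223 A_ack=302 B_seq=302 B_ack=100
After event 3: A_seq=249 A_ack=302 B_seq=302 B_ack=100
After event 4: A_seq=249 A_ack=453 B_seq=453 B_ack=100
After event 5: A_seq=275 A_ack=453 B_seq=453 B_ack=100
After event 6: A_seq=275 A_ack=453 B_seq=453 B_ack=100

Answer: 275 453 453 100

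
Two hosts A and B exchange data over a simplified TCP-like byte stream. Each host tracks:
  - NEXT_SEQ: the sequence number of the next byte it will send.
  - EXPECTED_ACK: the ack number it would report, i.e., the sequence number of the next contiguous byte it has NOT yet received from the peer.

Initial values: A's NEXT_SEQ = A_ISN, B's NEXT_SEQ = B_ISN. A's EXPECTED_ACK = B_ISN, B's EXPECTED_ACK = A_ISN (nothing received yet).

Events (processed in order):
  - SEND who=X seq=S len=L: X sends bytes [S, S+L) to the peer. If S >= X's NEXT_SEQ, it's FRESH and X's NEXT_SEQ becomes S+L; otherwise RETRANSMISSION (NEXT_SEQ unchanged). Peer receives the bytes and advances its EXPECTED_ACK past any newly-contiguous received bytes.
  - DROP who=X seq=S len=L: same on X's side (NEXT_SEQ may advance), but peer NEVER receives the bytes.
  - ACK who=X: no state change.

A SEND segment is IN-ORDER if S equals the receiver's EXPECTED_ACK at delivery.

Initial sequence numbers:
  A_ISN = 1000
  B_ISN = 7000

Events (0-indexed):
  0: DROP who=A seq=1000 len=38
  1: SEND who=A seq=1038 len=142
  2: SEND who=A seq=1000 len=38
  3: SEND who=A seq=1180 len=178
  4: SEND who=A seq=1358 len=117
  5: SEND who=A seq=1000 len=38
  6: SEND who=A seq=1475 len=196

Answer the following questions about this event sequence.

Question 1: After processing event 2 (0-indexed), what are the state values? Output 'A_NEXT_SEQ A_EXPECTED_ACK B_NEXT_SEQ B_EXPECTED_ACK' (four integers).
After event 0: A_seq=1038 A_ack=7000 B_seq=7000 B_ack=1000
After event 1: A_seq=1180 A_ack=7000 B_seq=7000 B_ack=1000
After event 2: A_seq=1180 A_ack=7000 B_seq=7000 B_ack=1180

1180 7000 7000 1180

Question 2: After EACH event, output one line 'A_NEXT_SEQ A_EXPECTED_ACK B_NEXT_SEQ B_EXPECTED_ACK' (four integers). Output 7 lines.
1038 7000 7000 1000
1180 7000 7000 1000
1180 7000 7000 1180
1358 7000 7000 1358
1475 7000 7000 1475
1475 7000 7000 1475
1671 7000 7000 1671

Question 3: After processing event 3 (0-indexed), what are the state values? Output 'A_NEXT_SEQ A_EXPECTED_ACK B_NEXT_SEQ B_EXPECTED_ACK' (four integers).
After event 0: A_seq=1038 A_ack=7000 B_seq=7000 B_ack=1000
After event 1: A_seq=1180 A_ack=7000 B_seq=7000 B_ack=1000
After event 2: A_seq=1180 A_ack=7000 B_seq=7000 B_ack=1180
After event 3: A_seq=1358 A_ack=7000 B_seq=7000 B_ack=1358

1358 7000 7000 1358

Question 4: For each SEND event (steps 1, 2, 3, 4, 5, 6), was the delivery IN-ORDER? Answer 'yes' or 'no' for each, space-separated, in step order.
Answer: no yes yes yes no yes

Derivation:
Step 1: SEND seq=1038 -> out-of-order
Step 2: SEND seq=1000 -> in-order
Step 3: SEND seq=1180 -> in-order
Step 4: SEND seq=1358 -> in-order
Step 5: SEND seq=1000 -> out-of-order
Step 6: SEND seq=1475 -> in-order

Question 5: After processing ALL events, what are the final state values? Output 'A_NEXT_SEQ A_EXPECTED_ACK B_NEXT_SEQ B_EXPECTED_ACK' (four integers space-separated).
After event 0: A_seq=1038 A_ack=7000 B_seq=7000 B_ack=1000
After event 1: A_seq=1180 A_ack=7000 B_seq=7000 B_ack=1000
After event 2: A_seq=1180 A_ack=7000 B_seq=7000 B_ack=1180
After event 3: A_seq=1358 A_ack=7000 B_seq=7000 B_ack=1358
After event 4: A_seq=1475 A_ack=7000 B_seq=7000 B_ack=1475
After event 5: A_seq=1475 A_ack=7000 B_seq=7000 B_ack=1475
After event 6: A_seq=1671 A_ack=7000 B_seq=7000 B_ack=1671

Answer: 1671 7000 7000 1671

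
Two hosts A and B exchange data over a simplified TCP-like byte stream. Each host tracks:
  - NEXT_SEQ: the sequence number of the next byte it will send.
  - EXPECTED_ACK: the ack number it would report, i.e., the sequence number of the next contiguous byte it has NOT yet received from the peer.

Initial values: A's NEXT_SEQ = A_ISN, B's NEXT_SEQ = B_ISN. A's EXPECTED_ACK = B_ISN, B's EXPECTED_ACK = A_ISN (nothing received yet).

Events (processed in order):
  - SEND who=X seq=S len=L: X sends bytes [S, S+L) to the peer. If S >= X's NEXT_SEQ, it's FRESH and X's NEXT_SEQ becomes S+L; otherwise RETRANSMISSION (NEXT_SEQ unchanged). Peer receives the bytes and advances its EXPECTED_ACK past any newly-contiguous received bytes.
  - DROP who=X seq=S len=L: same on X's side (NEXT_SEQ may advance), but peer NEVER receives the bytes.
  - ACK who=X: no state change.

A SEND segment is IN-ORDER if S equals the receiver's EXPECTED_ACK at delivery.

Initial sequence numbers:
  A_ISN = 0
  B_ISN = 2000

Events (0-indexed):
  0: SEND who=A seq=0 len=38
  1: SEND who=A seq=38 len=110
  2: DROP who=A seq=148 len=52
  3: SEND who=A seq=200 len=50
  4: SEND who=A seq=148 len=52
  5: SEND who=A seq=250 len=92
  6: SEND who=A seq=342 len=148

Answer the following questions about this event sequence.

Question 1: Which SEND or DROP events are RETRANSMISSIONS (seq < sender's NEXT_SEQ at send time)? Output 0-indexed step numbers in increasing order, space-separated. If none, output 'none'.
Answer: 4

Derivation:
Step 0: SEND seq=0 -> fresh
Step 1: SEND seq=38 -> fresh
Step 2: DROP seq=148 -> fresh
Step 3: SEND seq=200 -> fresh
Step 4: SEND seq=148 -> retransmit
Step 5: SEND seq=250 -> fresh
Step 6: SEND seq=342 -> fresh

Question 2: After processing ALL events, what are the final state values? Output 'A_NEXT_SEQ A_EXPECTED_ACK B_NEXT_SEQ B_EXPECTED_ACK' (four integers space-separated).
After event 0: A_seq=38 A_ack=2000 B_seq=2000 B_ack=38
After event 1: A_seq=148 A_ack=2000 B_seq=2000 B_ack=148
After event 2: A_seq=200 A_ack=2000 B_seq=2000 B_ack=148
After event 3: A_seq=250 A_ack=2000 B_seq=2000 B_ack=148
After event 4: A_seq=250 A_ack=2000 B_seq=2000 B_ack=250
After event 5: A_seq=342 A_ack=2000 B_seq=2000 B_ack=342
After event 6: A_seq=490 A_ack=2000 B_seq=2000 B_ack=490

Answer: 490 2000 2000 490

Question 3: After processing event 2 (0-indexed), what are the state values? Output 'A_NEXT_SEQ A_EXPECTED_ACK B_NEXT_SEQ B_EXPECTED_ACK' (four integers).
After event 0: A_seq=38 A_ack=2000 B_seq=2000 B_ack=38
After event 1: A_seq=148 A_ack=2000 B_seq=2000 B_ack=148
After event 2: A_seq=200 A_ack=2000 B_seq=2000 B_ack=148

200 2000 2000 148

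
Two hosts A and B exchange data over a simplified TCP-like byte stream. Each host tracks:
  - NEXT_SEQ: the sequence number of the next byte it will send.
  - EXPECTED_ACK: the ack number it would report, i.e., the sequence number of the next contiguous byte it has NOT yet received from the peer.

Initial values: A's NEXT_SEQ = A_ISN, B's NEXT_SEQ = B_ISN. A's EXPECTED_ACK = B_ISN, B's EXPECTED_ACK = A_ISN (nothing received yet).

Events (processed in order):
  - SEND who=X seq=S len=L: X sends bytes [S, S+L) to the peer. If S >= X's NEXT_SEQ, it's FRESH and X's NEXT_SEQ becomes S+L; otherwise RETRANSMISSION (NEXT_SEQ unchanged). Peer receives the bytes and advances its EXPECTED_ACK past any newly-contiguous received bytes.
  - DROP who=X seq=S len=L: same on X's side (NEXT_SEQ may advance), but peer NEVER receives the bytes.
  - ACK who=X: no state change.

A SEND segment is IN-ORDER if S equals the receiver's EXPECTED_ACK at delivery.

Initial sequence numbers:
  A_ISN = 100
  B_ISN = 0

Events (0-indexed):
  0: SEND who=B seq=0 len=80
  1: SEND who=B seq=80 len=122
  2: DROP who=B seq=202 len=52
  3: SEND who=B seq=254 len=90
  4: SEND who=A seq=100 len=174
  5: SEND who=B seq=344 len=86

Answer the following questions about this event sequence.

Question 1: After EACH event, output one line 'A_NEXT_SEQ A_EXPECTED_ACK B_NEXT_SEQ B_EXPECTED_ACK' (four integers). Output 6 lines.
100 80 80 100
100 202 202 100
100 202 254 100
100 202 344 100
274 202 344 274
274 202 430 274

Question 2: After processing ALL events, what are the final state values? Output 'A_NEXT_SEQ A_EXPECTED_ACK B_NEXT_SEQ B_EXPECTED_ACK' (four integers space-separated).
After event 0: A_seq=100 A_ack=80 B_seq=80 B_ack=100
After event 1: A_seq=100 A_ack=202 B_seq=202 B_ack=100
After event 2: A_seq=100 A_ack=202 B_seq=254 B_ack=100
After event 3: A_seq=100 A_ack=202 B_seq=344 B_ack=100
After event 4: A_seq=274 A_ack=202 B_seq=344 B_ack=274
After event 5: A_seq=274 A_ack=202 B_seq=430 B_ack=274

Answer: 274 202 430 274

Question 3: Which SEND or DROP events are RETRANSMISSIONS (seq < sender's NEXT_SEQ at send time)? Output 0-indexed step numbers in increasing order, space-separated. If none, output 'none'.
Answer: none

Derivation:
Step 0: SEND seq=0 -> fresh
Step 1: SEND seq=80 -> fresh
Step 2: DROP seq=202 -> fresh
Step 3: SEND seq=254 -> fresh
Step 4: SEND seq=100 -> fresh
Step 5: SEND seq=344 -> fresh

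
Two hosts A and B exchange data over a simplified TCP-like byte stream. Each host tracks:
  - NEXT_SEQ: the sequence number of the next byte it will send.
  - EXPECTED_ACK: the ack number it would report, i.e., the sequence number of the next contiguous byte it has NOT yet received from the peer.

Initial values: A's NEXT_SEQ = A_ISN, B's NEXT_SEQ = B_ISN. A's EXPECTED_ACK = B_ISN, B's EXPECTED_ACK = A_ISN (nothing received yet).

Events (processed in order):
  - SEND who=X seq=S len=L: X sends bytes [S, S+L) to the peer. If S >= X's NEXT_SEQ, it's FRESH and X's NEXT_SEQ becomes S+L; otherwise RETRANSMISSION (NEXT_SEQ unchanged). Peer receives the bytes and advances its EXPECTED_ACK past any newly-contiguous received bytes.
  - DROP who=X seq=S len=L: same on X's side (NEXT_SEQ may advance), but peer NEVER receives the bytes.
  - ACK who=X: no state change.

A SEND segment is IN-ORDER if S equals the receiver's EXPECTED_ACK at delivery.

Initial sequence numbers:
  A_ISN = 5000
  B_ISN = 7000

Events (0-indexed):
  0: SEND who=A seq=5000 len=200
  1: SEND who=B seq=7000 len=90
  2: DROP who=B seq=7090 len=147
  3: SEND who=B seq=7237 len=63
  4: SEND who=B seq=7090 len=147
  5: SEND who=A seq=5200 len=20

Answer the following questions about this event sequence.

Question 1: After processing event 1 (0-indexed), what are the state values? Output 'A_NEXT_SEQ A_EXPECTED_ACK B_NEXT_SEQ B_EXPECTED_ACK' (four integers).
After event 0: A_seq=5200 A_ack=7000 B_seq=7000 B_ack=5200
After event 1: A_seq=5200 A_ack=7090 B_seq=7090 B_ack=5200

5200 7090 7090 5200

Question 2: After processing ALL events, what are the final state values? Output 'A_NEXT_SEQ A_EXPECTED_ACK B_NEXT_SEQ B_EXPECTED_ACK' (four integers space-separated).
After event 0: A_seq=5200 A_ack=7000 B_seq=7000 B_ack=5200
After event 1: A_seq=5200 A_ack=7090 B_seq=7090 B_ack=5200
After event 2: A_seq=5200 A_ack=7090 B_seq=7237 B_ack=5200
After event 3: A_seq=5200 A_ack=7090 B_seq=7300 B_ack=5200
After event 4: A_seq=5200 A_ack=7300 B_seq=7300 B_ack=5200
After event 5: A_seq=5220 A_ack=7300 B_seq=7300 B_ack=5220

Answer: 5220 7300 7300 5220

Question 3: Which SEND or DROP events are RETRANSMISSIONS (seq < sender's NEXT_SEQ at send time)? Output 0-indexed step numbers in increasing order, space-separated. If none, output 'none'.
Step 0: SEND seq=5000 -> fresh
Step 1: SEND seq=7000 -> fresh
Step 2: DROP seq=7090 -> fresh
Step 3: SEND seq=7237 -> fresh
Step 4: SEND seq=7090 -> retransmit
Step 5: SEND seq=5200 -> fresh

Answer: 4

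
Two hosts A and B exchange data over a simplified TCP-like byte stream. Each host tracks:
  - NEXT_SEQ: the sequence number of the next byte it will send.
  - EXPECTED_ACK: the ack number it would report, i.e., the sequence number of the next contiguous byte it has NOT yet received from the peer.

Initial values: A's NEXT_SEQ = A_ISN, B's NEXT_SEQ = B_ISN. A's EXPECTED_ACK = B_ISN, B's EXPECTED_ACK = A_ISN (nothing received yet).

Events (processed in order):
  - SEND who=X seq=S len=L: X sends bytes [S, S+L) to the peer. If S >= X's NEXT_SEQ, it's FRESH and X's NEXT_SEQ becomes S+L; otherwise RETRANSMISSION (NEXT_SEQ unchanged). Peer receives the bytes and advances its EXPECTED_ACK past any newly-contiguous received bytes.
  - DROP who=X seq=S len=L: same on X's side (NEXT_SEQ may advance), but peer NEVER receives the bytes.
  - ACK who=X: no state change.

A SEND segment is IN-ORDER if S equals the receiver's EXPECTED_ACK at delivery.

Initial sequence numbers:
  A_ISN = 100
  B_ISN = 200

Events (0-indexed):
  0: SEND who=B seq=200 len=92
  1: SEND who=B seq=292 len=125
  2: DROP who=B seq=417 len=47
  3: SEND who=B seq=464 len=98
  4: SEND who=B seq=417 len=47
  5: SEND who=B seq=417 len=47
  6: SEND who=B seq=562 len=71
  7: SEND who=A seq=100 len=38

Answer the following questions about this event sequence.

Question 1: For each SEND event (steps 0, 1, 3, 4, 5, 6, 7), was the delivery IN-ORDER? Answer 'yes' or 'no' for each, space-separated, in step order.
Answer: yes yes no yes no yes yes

Derivation:
Step 0: SEND seq=200 -> in-order
Step 1: SEND seq=292 -> in-order
Step 3: SEND seq=464 -> out-of-order
Step 4: SEND seq=417 -> in-order
Step 5: SEND seq=417 -> out-of-order
Step 6: SEND seq=562 -> in-order
Step 7: SEND seq=100 -> in-order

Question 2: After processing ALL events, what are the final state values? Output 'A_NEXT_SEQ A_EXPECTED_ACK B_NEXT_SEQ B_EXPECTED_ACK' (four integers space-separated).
After event 0: A_seq=100 A_ack=292 B_seq=292 B_ack=100
After event 1: A_seq=100 A_ack=417 B_seq=417 B_ack=100
After event 2: A_seq=100 A_ack=417 B_seq=464 B_ack=100
After event 3: A_seq=100 A_ack=417 B_seq=562 B_ack=100
After event 4: A_seq=100 A_ack=562 B_seq=562 B_ack=100
After event 5: A_seq=100 A_ack=562 B_seq=562 B_ack=100
After event 6: A_seq=100 A_ack=633 B_seq=633 B_ack=100
After event 7: A_seq=138 A_ack=633 B_seq=633 B_ack=138

Answer: 138 633 633 138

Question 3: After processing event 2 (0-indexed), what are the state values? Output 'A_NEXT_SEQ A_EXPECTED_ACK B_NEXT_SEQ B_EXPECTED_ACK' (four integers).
After event 0: A_seq=100 A_ack=292 B_seq=292 B_ack=100
After event 1: A_seq=100 A_ack=417 B_seq=417 B_ack=100
After event 2: A_seq=100 A_ack=417 B_seq=464 B_ack=100

100 417 464 100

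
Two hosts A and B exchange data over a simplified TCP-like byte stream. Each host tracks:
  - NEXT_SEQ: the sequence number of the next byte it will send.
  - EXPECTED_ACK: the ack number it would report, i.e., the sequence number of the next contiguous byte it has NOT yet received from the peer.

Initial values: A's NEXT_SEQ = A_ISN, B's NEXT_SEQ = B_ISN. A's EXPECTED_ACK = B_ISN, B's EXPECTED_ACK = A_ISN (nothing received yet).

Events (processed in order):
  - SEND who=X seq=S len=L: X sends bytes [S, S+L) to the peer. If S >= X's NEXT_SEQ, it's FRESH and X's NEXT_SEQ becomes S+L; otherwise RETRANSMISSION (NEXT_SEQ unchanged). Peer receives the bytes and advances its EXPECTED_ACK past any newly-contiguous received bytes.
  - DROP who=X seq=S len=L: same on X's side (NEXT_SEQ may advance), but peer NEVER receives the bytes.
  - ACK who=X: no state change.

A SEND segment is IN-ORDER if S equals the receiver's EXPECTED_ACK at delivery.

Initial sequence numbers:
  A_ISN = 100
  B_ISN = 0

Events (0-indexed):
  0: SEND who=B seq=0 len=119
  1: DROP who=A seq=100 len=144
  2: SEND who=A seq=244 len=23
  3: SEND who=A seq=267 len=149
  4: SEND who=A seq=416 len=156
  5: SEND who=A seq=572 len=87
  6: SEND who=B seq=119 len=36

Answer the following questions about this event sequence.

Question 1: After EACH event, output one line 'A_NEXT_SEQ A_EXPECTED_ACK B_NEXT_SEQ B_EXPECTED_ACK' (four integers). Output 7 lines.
100 119 119 100
244 119 119 100
267 119 119 100
416 119 119 100
572 119 119 100
659 119 119 100
659 155 155 100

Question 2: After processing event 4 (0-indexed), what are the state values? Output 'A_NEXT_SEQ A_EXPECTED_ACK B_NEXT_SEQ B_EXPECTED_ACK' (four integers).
After event 0: A_seq=100 A_ack=119 B_seq=119 B_ack=100
After event 1: A_seq=244 A_ack=119 B_seq=119 B_ack=100
After event 2: A_seq=267 A_ack=119 B_seq=119 B_ack=100
After event 3: A_seq=416 A_ack=119 B_seq=119 B_ack=100
After event 4: A_seq=572 A_ack=119 B_seq=119 B_ack=100

572 119 119 100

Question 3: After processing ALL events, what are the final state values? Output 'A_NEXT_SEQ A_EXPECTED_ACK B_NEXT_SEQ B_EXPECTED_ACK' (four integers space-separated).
Answer: 659 155 155 100

Derivation:
After event 0: A_seq=100 A_ack=119 B_seq=119 B_ack=100
After event 1: A_seq=244 A_ack=119 B_seq=119 B_ack=100
After event 2: A_seq=267 A_ack=119 B_seq=119 B_ack=100
After event 3: A_seq=416 A_ack=119 B_seq=119 B_ack=100
After event 4: A_seq=572 A_ack=119 B_seq=119 B_ack=100
After event 5: A_seq=659 A_ack=119 B_seq=119 B_ack=100
After event 6: A_seq=659 A_ack=155 B_seq=155 B_ack=100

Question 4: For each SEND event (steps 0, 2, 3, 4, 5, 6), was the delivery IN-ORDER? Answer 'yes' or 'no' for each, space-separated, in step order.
Step 0: SEND seq=0 -> in-order
Step 2: SEND seq=244 -> out-of-order
Step 3: SEND seq=267 -> out-of-order
Step 4: SEND seq=416 -> out-of-order
Step 5: SEND seq=572 -> out-of-order
Step 6: SEND seq=119 -> in-order

Answer: yes no no no no yes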